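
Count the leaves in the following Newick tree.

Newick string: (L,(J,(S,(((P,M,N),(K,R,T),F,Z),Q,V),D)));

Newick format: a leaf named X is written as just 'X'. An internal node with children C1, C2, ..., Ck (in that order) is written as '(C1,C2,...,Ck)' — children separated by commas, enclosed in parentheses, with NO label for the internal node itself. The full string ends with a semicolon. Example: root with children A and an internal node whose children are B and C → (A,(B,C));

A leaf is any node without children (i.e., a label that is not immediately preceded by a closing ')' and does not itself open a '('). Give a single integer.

Newick: (L,(J,(S,(((P,M,N),(K,R,T),F,Z),Q,V),D)));
Scan left-to-right; a leaf is any maximal label run not followed by '(':
  pos 1: leaf 'L' → count = 1
  pos 4: leaf 'J' → count = 2
  pos 7: leaf 'S' → count = 3
  pos 12: leaf 'P' → count = 4
  pos 14: leaf 'M' → count = 5
  pos 16: leaf 'N' → count = 6
  pos 20: leaf 'K' → count = 7
  pos 22: leaf 'R' → count = 8
  pos 24: leaf 'T' → count = 9
  pos 27: leaf 'F' → count = 10
  pos 29: leaf 'Z' → count = 11
  pos 32: leaf 'Q' → count = 12
  pos 34: leaf 'V' → count = 13
  pos 37: leaf 'D' → count = 14
Total leaves: 14

Answer: 14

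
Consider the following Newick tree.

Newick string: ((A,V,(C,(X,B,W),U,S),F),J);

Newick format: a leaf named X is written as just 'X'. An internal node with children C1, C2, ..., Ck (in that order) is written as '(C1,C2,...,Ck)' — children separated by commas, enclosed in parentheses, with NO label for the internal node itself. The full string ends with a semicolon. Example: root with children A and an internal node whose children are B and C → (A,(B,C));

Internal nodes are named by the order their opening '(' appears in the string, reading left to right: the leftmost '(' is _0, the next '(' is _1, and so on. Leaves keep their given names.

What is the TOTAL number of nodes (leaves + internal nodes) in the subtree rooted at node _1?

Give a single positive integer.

Newick: ((A,V,(C,(X,B,W),U,S),F),J);
Locate _1: it is the '(' at position 1 (the 2nd '(' reading left to right).
Query: subtree rooted at _1
_1: subtree_size = 1 + 11
  A: subtree_size = 1 + 0
  V: subtree_size = 1 + 0
  _2: subtree_size = 1 + 7
    C: subtree_size = 1 + 0
    _3: subtree_size = 1 + 3
      X: subtree_size = 1 + 0
      B: subtree_size = 1 + 0
      W: subtree_size = 1 + 0
    U: subtree_size = 1 + 0
    S: subtree_size = 1 + 0
  F: subtree_size = 1 + 0
Total subtree size of _1: 12

Answer: 12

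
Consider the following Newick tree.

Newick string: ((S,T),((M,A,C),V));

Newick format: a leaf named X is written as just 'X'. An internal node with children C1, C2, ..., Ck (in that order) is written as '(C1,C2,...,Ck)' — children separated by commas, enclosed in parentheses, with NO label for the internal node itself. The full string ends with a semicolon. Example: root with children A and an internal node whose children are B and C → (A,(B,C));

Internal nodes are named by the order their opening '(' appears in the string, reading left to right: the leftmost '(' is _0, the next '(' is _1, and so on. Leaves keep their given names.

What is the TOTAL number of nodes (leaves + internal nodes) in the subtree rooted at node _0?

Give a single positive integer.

Newick: ((S,T),((M,A,C),V));
Locate _0: it is the '(' at position 0 (the 1st '(' reading left to right).
Query: subtree rooted at _0
_0: subtree_size = 1 + 9
  _1: subtree_size = 1 + 2
    S: subtree_size = 1 + 0
    T: subtree_size = 1 + 0
  _2: subtree_size = 1 + 5
    _3: subtree_size = 1 + 3
      M: subtree_size = 1 + 0
      A: subtree_size = 1 + 0
      C: subtree_size = 1 + 0
    V: subtree_size = 1 + 0
Total subtree size of _0: 10

Answer: 10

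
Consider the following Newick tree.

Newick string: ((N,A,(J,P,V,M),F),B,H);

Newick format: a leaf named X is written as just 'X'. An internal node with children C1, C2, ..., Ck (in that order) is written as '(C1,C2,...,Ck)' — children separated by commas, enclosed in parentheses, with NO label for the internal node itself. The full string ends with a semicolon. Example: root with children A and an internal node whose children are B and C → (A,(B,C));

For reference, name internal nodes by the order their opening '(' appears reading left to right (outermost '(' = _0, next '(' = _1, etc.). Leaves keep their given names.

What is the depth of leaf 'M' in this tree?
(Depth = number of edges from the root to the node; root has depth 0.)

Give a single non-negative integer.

Answer: 3

Derivation:
Newick: ((N,A,(J,P,V,M),F),B,H);
Naming internals by '(' encounter order: outermost '(' = _0, next = _1, ...
Query node: M
Path from root: _0 -> _1 -> _2 -> M
Depth of M: 3 (number of edges from root)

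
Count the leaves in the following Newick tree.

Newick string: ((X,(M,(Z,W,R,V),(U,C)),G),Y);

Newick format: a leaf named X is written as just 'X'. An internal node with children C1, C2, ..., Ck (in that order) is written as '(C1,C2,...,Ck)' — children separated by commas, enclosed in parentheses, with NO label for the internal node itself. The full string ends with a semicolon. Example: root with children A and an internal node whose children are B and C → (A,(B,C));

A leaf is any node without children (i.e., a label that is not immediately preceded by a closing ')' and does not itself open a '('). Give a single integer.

Newick: ((X,(M,(Z,W,R,V),(U,C)),G),Y);
Scan left-to-right; a leaf is any maximal label run not followed by '(':
  pos 2: leaf 'X' → count = 1
  pos 5: leaf 'M' → count = 2
  pos 8: leaf 'Z' → count = 3
  pos 10: leaf 'W' → count = 4
  pos 12: leaf 'R' → count = 5
  pos 14: leaf 'V' → count = 6
  pos 18: leaf 'U' → count = 7
  pos 20: leaf 'C' → count = 8
  pos 24: leaf 'G' → count = 9
  pos 27: leaf 'Y' → count = 10
Total leaves: 10

Answer: 10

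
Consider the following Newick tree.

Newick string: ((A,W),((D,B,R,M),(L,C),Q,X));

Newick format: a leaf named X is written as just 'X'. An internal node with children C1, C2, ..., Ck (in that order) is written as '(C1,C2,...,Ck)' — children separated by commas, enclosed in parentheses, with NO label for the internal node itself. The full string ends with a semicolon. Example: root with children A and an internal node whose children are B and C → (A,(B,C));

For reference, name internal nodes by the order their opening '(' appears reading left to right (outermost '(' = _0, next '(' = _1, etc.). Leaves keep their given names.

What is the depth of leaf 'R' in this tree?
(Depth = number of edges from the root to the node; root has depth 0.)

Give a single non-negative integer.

Answer: 3

Derivation:
Newick: ((A,W),((D,B,R,M),(L,C),Q,X));
Naming internals by '(' encounter order: outermost '(' = _0, next = _1, ...
Query node: R
Path from root: _0 -> _2 -> _3 -> R
Depth of R: 3 (number of edges from root)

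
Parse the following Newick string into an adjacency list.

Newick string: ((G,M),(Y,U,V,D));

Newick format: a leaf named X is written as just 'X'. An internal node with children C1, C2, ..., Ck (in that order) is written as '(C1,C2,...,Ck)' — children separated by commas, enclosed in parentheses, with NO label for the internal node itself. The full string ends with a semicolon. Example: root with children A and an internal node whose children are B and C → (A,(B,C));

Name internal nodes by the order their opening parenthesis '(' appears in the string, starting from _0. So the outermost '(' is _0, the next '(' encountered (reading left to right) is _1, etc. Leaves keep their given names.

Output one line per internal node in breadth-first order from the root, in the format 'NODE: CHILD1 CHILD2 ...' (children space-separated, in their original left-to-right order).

Answer: _0: _1 _2
_1: G M
_2: Y U V D

Derivation:
Input: ((G,M),(Y,U,V,D));
Scanning left-to-right, naming '(' by encounter order:
  pos 0: '(' -> open internal node _0 (depth 1)
  pos 1: '(' -> open internal node _1 (depth 2)
  pos 5: ')' -> close internal node _1 (now at depth 1)
  pos 7: '(' -> open internal node _2 (depth 2)
  pos 15: ')' -> close internal node _2 (now at depth 1)
  pos 16: ')' -> close internal node _0 (now at depth 0)
Total internal nodes: 3
BFS adjacency from root:
  _0: _1 _2
  _1: G M
  _2: Y U V D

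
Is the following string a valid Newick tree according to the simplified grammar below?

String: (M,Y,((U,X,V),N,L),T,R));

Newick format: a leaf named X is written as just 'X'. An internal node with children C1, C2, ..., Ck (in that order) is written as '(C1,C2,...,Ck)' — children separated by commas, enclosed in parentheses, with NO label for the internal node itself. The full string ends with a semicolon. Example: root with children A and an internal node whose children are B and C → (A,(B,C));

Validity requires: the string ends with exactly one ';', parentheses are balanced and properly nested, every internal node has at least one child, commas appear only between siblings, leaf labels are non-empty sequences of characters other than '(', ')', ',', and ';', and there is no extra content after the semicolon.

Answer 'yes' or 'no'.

Input: (M,Y,((U,X,V),N,L),T,R));
Paren balance: 3 '(' vs 4 ')' MISMATCH
Ends with single ';': True
Full parse: FAILS (extra content after tree at pos 23)
Valid: False

Answer: no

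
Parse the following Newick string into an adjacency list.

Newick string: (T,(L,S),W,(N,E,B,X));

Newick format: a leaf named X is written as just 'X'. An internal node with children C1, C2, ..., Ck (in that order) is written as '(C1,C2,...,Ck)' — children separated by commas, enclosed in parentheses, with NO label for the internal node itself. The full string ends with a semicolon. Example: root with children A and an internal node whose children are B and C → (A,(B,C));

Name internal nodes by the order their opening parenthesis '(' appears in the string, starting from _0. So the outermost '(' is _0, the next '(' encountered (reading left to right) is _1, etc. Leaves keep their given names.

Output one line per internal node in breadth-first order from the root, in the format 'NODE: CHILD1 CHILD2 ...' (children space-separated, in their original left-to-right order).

Input: (T,(L,S),W,(N,E,B,X));
Scanning left-to-right, naming '(' by encounter order:
  pos 0: '(' -> open internal node _0 (depth 1)
  pos 3: '(' -> open internal node _1 (depth 2)
  pos 7: ')' -> close internal node _1 (now at depth 1)
  pos 11: '(' -> open internal node _2 (depth 2)
  pos 19: ')' -> close internal node _2 (now at depth 1)
  pos 20: ')' -> close internal node _0 (now at depth 0)
Total internal nodes: 3
BFS adjacency from root:
  _0: T _1 W _2
  _1: L S
  _2: N E B X

Answer: _0: T _1 W _2
_1: L S
_2: N E B X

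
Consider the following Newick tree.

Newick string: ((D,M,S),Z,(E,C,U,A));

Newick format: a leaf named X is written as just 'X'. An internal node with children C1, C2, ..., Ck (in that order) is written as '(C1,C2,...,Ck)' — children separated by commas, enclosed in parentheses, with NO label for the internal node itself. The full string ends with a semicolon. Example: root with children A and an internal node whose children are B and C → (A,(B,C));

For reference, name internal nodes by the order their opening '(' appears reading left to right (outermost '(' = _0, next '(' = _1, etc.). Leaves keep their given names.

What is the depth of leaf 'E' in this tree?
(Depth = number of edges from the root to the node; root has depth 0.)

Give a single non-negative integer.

Answer: 2

Derivation:
Newick: ((D,M,S),Z,(E,C,U,A));
Naming internals by '(' encounter order: outermost '(' = _0, next = _1, ...
Query node: E
Path from root: _0 -> _2 -> E
Depth of E: 2 (number of edges from root)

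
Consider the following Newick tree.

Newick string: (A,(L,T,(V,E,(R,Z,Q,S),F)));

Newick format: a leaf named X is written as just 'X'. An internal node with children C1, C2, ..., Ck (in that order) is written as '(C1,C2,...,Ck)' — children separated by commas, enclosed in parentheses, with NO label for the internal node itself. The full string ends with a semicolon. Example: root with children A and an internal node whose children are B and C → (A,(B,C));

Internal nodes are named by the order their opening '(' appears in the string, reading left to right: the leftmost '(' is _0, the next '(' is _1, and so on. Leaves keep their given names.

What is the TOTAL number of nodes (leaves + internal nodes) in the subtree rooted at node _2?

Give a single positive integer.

Newick: (A,(L,T,(V,E,(R,Z,Q,S),F)));
Locate _2: it is the '(' at position 8 (the 3rd '(' reading left to right).
Query: subtree rooted at _2
_2: subtree_size = 1 + 8
  V: subtree_size = 1 + 0
  E: subtree_size = 1 + 0
  _3: subtree_size = 1 + 4
    R: subtree_size = 1 + 0
    Z: subtree_size = 1 + 0
    Q: subtree_size = 1 + 0
    S: subtree_size = 1 + 0
  F: subtree_size = 1 + 0
Total subtree size of _2: 9

Answer: 9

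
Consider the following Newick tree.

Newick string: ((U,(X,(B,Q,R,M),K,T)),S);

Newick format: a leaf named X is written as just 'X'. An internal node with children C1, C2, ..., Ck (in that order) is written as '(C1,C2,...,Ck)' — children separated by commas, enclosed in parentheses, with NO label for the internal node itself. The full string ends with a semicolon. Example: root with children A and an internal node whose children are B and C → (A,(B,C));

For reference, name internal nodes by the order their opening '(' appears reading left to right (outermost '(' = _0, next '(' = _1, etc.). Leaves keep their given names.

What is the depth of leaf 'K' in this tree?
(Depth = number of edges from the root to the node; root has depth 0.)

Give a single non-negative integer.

Answer: 3

Derivation:
Newick: ((U,(X,(B,Q,R,M),K,T)),S);
Naming internals by '(' encounter order: outermost '(' = _0, next = _1, ...
Query node: K
Path from root: _0 -> _1 -> _2 -> K
Depth of K: 3 (number of edges from root)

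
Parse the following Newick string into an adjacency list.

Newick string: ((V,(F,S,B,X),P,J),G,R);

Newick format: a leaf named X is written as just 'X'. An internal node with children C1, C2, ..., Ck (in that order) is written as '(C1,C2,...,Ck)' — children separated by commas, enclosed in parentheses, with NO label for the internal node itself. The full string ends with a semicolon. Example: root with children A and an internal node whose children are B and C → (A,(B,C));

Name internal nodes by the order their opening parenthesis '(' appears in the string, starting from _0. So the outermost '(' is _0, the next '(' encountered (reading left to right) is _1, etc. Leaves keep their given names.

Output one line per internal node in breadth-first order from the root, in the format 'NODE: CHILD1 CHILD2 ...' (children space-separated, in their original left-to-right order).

Input: ((V,(F,S,B,X),P,J),G,R);
Scanning left-to-right, naming '(' by encounter order:
  pos 0: '(' -> open internal node _0 (depth 1)
  pos 1: '(' -> open internal node _1 (depth 2)
  pos 4: '(' -> open internal node _2 (depth 3)
  pos 12: ')' -> close internal node _2 (now at depth 2)
  pos 17: ')' -> close internal node _1 (now at depth 1)
  pos 22: ')' -> close internal node _0 (now at depth 0)
Total internal nodes: 3
BFS adjacency from root:
  _0: _1 G R
  _1: V _2 P J
  _2: F S B X

Answer: _0: _1 G R
_1: V _2 P J
_2: F S B X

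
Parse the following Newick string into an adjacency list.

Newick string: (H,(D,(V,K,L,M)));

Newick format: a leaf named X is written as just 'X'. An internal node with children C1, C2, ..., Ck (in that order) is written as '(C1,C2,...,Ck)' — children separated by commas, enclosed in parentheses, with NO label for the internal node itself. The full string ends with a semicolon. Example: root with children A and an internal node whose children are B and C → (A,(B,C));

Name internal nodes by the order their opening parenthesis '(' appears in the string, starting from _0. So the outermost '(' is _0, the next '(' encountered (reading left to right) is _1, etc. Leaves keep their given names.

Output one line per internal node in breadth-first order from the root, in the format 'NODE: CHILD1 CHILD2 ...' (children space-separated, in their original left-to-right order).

Input: (H,(D,(V,K,L,M)));
Scanning left-to-right, naming '(' by encounter order:
  pos 0: '(' -> open internal node _0 (depth 1)
  pos 3: '(' -> open internal node _1 (depth 2)
  pos 6: '(' -> open internal node _2 (depth 3)
  pos 14: ')' -> close internal node _2 (now at depth 2)
  pos 15: ')' -> close internal node _1 (now at depth 1)
  pos 16: ')' -> close internal node _0 (now at depth 0)
Total internal nodes: 3
BFS adjacency from root:
  _0: H _1
  _1: D _2
  _2: V K L M

Answer: _0: H _1
_1: D _2
_2: V K L M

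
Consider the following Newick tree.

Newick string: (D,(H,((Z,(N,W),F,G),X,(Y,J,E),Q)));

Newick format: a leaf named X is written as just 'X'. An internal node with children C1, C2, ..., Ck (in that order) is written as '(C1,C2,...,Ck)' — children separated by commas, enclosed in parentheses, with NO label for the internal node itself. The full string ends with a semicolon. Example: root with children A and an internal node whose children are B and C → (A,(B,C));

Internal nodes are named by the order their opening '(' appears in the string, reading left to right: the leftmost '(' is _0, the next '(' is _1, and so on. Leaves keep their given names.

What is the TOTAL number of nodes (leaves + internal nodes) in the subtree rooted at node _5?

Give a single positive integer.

Newick: (D,(H,((Z,(N,W),F,G),X,(Y,J,E),Q)));
Locate _5: it is the '(' at position 23 (the 6th '(' reading left to right).
Query: subtree rooted at _5
_5: subtree_size = 1 + 3
  Y: subtree_size = 1 + 0
  J: subtree_size = 1 + 0
  E: subtree_size = 1 + 0
Total subtree size of _5: 4

Answer: 4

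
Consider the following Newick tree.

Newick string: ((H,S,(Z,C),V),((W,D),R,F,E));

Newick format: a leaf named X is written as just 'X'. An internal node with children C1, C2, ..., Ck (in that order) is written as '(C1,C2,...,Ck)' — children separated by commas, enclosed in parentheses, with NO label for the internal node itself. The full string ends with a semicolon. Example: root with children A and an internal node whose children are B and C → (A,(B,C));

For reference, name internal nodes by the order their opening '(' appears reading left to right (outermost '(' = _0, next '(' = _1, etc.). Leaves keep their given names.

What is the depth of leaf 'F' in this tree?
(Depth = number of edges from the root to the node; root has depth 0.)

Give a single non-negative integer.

Newick: ((H,S,(Z,C),V),((W,D),R,F,E));
Naming internals by '(' encounter order: outermost '(' = _0, next = _1, ...
Query node: F
Path from root: _0 -> _3 -> F
Depth of F: 2 (number of edges from root)

Answer: 2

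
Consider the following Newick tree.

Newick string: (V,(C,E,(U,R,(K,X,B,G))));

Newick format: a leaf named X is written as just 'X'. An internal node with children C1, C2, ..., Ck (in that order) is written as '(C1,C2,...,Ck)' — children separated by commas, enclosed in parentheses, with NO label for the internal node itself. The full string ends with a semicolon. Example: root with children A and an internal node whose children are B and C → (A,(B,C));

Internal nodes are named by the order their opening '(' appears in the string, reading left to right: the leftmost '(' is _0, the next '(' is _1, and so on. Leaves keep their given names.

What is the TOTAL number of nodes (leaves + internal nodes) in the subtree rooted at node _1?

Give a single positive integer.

Newick: (V,(C,E,(U,R,(K,X,B,G))));
Locate _1: it is the '(' at position 3 (the 2nd '(' reading left to right).
Query: subtree rooted at _1
_1: subtree_size = 1 + 10
  C: subtree_size = 1 + 0
  E: subtree_size = 1 + 0
  _2: subtree_size = 1 + 7
    U: subtree_size = 1 + 0
    R: subtree_size = 1 + 0
    _3: subtree_size = 1 + 4
      K: subtree_size = 1 + 0
      X: subtree_size = 1 + 0
      B: subtree_size = 1 + 0
      G: subtree_size = 1 + 0
Total subtree size of _1: 11

Answer: 11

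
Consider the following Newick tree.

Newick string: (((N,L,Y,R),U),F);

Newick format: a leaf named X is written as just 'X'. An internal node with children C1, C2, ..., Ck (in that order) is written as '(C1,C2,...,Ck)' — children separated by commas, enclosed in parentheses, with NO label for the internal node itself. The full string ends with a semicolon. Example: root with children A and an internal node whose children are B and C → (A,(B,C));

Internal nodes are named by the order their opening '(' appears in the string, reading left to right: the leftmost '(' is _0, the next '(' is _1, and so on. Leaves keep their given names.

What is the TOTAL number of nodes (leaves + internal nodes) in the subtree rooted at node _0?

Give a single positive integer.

Newick: (((N,L,Y,R),U),F);
Locate _0: it is the '(' at position 0 (the 1st '(' reading left to right).
Query: subtree rooted at _0
_0: subtree_size = 1 + 8
  _1: subtree_size = 1 + 6
    _2: subtree_size = 1 + 4
      N: subtree_size = 1 + 0
      L: subtree_size = 1 + 0
      Y: subtree_size = 1 + 0
      R: subtree_size = 1 + 0
    U: subtree_size = 1 + 0
  F: subtree_size = 1 + 0
Total subtree size of _0: 9

Answer: 9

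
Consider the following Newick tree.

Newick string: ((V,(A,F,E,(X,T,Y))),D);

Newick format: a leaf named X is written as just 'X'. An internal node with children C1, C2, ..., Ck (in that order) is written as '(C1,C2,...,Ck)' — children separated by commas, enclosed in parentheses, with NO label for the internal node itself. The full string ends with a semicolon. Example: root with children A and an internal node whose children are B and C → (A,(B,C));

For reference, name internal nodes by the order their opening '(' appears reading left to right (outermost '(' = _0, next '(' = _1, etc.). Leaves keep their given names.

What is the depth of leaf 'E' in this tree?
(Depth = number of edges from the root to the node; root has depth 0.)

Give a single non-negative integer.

Answer: 3

Derivation:
Newick: ((V,(A,F,E,(X,T,Y))),D);
Naming internals by '(' encounter order: outermost '(' = _0, next = _1, ...
Query node: E
Path from root: _0 -> _1 -> _2 -> E
Depth of E: 3 (number of edges from root)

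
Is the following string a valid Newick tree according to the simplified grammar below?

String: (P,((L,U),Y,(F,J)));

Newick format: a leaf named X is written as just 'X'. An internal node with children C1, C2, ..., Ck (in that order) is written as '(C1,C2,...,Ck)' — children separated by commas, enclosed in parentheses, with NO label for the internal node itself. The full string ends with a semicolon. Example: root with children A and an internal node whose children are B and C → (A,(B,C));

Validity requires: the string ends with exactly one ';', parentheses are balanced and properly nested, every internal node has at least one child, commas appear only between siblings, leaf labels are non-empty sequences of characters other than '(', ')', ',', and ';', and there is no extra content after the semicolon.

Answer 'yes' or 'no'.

Input: (P,((L,U),Y,(F,J)));
Paren balance: 4 '(' vs 4 ')' OK
Ends with single ';': True
Full parse: OK
Valid: True

Answer: yes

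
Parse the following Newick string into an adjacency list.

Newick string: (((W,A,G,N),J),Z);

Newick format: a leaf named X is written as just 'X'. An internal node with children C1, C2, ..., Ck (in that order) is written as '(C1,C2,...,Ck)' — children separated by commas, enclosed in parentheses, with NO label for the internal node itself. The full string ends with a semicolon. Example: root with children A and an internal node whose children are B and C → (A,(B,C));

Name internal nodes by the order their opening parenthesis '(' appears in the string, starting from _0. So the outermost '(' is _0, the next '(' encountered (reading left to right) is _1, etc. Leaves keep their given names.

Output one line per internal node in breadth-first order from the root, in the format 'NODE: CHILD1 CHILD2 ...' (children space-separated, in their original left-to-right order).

Answer: _0: _1 Z
_1: _2 J
_2: W A G N

Derivation:
Input: (((W,A,G,N),J),Z);
Scanning left-to-right, naming '(' by encounter order:
  pos 0: '(' -> open internal node _0 (depth 1)
  pos 1: '(' -> open internal node _1 (depth 2)
  pos 2: '(' -> open internal node _2 (depth 3)
  pos 10: ')' -> close internal node _2 (now at depth 2)
  pos 13: ')' -> close internal node _1 (now at depth 1)
  pos 16: ')' -> close internal node _0 (now at depth 0)
Total internal nodes: 3
BFS adjacency from root:
  _0: _1 Z
  _1: _2 J
  _2: W A G N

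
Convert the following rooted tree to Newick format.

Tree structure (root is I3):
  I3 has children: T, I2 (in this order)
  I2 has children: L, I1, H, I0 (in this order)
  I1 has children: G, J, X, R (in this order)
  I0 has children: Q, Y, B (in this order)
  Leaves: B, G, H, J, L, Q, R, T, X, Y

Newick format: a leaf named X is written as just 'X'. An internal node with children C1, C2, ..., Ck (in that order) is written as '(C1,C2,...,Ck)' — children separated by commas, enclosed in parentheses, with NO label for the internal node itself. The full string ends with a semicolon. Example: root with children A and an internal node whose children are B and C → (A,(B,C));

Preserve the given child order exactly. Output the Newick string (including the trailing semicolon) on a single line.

Answer: (T,(L,(G,J,X,R),H,(Q,Y,B)));

Derivation:
internal I3 with children ['T', 'I2']
  leaf 'T' → 'T'
  internal I2 with children ['L', 'I1', 'H', 'I0']
    leaf 'L' → 'L'
    internal I1 with children ['G', 'J', 'X', 'R']
      leaf 'G' → 'G'
      leaf 'J' → 'J'
      leaf 'X' → 'X'
      leaf 'R' → 'R'
    → '(G,J,X,R)'
    leaf 'H' → 'H'
    internal I0 with children ['Q', 'Y', 'B']
      leaf 'Q' → 'Q'
      leaf 'Y' → 'Y'
      leaf 'B' → 'B'
    → '(Q,Y,B)'
  → '(L,(G,J,X,R),H,(Q,Y,B))'
→ '(T,(L,(G,J,X,R),H,(Q,Y,B)))'
Final: (T,(L,(G,J,X,R),H,(Q,Y,B)));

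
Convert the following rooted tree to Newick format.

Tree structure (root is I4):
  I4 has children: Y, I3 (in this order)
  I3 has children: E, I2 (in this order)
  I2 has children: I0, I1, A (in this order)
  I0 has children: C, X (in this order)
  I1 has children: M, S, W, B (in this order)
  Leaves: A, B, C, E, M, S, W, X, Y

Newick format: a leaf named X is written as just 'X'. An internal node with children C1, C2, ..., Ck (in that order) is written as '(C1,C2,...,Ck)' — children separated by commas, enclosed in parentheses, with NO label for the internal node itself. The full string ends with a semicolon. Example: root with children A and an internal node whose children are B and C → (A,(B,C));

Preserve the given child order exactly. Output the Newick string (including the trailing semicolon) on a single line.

internal I4 with children ['Y', 'I3']
  leaf 'Y' → 'Y'
  internal I3 with children ['E', 'I2']
    leaf 'E' → 'E'
    internal I2 with children ['I0', 'I1', 'A']
      internal I0 with children ['C', 'X']
        leaf 'C' → 'C'
        leaf 'X' → 'X'
      → '(C,X)'
      internal I1 with children ['M', 'S', 'W', 'B']
        leaf 'M' → 'M'
        leaf 'S' → 'S'
        leaf 'W' → 'W'
        leaf 'B' → 'B'
      → '(M,S,W,B)'
      leaf 'A' → 'A'
    → '((C,X),(M,S,W,B),A)'
  → '(E,((C,X),(M,S,W,B),A))'
→ '(Y,(E,((C,X),(M,S,W,B),A)))'
Final: (Y,(E,((C,X),(M,S,W,B),A)));

Answer: (Y,(E,((C,X),(M,S,W,B),A)));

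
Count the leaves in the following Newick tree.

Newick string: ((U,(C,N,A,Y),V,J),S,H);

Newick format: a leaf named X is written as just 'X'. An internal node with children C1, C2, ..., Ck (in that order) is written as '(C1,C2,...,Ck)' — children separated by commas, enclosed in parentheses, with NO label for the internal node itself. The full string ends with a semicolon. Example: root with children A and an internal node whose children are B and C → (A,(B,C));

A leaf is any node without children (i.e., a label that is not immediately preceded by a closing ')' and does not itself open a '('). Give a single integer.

Answer: 9

Derivation:
Newick: ((U,(C,N,A,Y),V,J),S,H);
Scan left-to-right; a leaf is any maximal label run not followed by '(':
  pos 2: leaf 'U' → count = 1
  pos 5: leaf 'C' → count = 2
  pos 7: leaf 'N' → count = 3
  pos 9: leaf 'A' → count = 4
  pos 11: leaf 'Y' → count = 5
  pos 14: leaf 'V' → count = 6
  pos 16: leaf 'J' → count = 7
  pos 19: leaf 'S' → count = 8
  pos 21: leaf 'H' → count = 9
Total leaves: 9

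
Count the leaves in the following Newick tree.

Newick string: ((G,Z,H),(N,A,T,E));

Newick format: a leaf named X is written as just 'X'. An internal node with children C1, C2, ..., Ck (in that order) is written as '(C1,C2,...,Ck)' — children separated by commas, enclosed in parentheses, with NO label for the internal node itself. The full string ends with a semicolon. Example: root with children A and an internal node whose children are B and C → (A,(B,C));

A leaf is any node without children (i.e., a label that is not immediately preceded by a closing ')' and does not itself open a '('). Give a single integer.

Answer: 7

Derivation:
Newick: ((G,Z,H),(N,A,T,E));
Scan left-to-right; a leaf is any maximal label run not followed by '(':
  pos 2: leaf 'G' → count = 1
  pos 4: leaf 'Z' → count = 2
  pos 6: leaf 'H' → count = 3
  pos 10: leaf 'N' → count = 4
  pos 12: leaf 'A' → count = 5
  pos 14: leaf 'T' → count = 6
  pos 16: leaf 'E' → count = 7
Total leaves: 7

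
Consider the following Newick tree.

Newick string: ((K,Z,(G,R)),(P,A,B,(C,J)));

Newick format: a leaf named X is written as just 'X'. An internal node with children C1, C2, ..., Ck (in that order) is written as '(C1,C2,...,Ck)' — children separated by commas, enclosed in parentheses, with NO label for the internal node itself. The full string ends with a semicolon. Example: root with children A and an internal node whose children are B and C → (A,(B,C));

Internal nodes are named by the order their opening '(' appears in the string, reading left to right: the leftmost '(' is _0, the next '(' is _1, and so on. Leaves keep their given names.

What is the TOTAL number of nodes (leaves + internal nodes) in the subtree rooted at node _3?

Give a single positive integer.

Newick: ((K,Z,(G,R)),(P,A,B,(C,J)));
Locate _3: it is the '(' at position 13 (the 4th '(' reading left to right).
Query: subtree rooted at _3
_3: subtree_size = 1 + 6
  P: subtree_size = 1 + 0
  A: subtree_size = 1 + 0
  B: subtree_size = 1 + 0
  _4: subtree_size = 1 + 2
    C: subtree_size = 1 + 0
    J: subtree_size = 1 + 0
Total subtree size of _3: 7

Answer: 7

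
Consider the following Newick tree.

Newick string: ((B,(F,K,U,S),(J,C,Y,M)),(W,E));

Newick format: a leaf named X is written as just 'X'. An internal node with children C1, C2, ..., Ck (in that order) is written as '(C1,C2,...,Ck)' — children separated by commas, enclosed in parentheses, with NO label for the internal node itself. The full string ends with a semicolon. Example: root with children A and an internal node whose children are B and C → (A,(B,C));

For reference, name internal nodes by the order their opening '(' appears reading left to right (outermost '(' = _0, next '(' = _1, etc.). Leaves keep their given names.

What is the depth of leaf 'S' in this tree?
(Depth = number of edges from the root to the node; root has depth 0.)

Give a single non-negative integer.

Newick: ((B,(F,K,U,S),(J,C,Y,M)),(W,E));
Naming internals by '(' encounter order: outermost '(' = _0, next = _1, ...
Query node: S
Path from root: _0 -> _1 -> _2 -> S
Depth of S: 3 (number of edges from root)

Answer: 3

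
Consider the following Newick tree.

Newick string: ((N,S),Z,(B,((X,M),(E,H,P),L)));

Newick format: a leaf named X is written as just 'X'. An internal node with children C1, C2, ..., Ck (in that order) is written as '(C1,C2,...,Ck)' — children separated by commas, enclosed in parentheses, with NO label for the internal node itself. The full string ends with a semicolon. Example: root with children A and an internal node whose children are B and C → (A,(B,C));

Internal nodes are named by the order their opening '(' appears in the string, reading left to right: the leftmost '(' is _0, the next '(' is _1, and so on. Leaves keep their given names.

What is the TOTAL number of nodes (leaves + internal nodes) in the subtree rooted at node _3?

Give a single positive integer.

Newick: ((N,S),Z,(B,((X,M),(E,H,P),L)));
Locate _3: it is the '(' at position 12 (the 4th '(' reading left to right).
Query: subtree rooted at _3
_3: subtree_size = 1 + 8
  _4: subtree_size = 1 + 2
    X: subtree_size = 1 + 0
    M: subtree_size = 1 + 0
  _5: subtree_size = 1 + 3
    E: subtree_size = 1 + 0
    H: subtree_size = 1 + 0
    P: subtree_size = 1 + 0
  L: subtree_size = 1 + 0
Total subtree size of _3: 9

Answer: 9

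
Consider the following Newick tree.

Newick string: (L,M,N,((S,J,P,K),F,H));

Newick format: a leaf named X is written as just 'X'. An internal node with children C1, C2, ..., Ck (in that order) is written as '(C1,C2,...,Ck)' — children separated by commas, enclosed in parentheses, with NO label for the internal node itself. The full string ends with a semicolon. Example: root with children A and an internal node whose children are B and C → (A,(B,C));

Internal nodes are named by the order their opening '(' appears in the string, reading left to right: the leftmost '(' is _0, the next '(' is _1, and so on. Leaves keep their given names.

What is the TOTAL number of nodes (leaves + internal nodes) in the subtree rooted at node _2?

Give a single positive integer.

Answer: 5

Derivation:
Newick: (L,M,N,((S,J,P,K),F,H));
Locate _2: it is the '(' at position 8 (the 3rd '(' reading left to right).
Query: subtree rooted at _2
_2: subtree_size = 1 + 4
  S: subtree_size = 1 + 0
  J: subtree_size = 1 + 0
  P: subtree_size = 1 + 0
  K: subtree_size = 1 + 0
Total subtree size of _2: 5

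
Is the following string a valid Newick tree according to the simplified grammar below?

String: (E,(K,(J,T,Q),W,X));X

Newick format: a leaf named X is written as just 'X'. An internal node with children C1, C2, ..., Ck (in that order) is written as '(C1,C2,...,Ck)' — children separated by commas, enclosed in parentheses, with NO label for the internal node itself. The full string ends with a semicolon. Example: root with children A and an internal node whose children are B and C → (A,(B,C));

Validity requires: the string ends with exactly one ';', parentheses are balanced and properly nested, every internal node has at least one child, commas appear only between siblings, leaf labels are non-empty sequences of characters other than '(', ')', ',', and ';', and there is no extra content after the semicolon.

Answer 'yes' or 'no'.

Input: (E,(K,(J,T,Q),W,X));X
Paren balance: 3 '(' vs 3 ')' OK
Ends with single ';': False
Full parse: FAILS (must end with ;)
Valid: False

Answer: no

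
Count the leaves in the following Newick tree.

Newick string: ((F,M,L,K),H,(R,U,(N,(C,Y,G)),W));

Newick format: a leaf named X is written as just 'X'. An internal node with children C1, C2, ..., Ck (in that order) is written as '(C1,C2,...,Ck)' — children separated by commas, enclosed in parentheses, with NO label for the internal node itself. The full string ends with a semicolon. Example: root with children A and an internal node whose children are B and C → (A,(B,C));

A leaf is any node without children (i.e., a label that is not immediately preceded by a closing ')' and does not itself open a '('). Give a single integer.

Newick: ((F,M,L,K),H,(R,U,(N,(C,Y,G)),W));
Scan left-to-right; a leaf is any maximal label run not followed by '(':
  pos 2: leaf 'F' → count = 1
  pos 4: leaf 'M' → count = 2
  pos 6: leaf 'L' → count = 3
  pos 8: leaf 'K' → count = 4
  pos 11: leaf 'H' → count = 5
  pos 14: leaf 'R' → count = 6
  pos 16: leaf 'U' → count = 7
  pos 19: leaf 'N' → count = 8
  pos 22: leaf 'C' → count = 9
  pos 24: leaf 'Y' → count = 10
  pos 26: leaf 'G' → count = 11
  pos 30: leaf 'W' → count = 12
Total leaves: 12

Answer: 12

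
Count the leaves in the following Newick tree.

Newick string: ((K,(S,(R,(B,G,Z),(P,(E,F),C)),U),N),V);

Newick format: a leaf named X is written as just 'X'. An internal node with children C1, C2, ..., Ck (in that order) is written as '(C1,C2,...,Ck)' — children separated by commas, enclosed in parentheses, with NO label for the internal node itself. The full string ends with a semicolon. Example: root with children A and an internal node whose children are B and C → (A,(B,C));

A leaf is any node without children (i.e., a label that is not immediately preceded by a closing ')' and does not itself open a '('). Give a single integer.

Newick: ((K,(S,(R,(B,G,Z),(P,(E,F),C)),U),N),V);
Scan left-to-right; a leaf is any maximal label run not followed by '(':
  pos 2: leaf 'K' → count = 1
  pos 5: leaf 'S' → count = 2
  pos 8: leaf 'R' → count = 3
  pos 11: leaf 'B' → count = 4
  pos 13: leaf 'G' → count = 5
  pos 15: leaf 'Z' → count = 6
  pos 19: leaf 'P' → count = 7
  pos 22: leaf 'E' → count = 8
  pos 24: leaf 'F' → count = 9
  pos 27: leaf 'C' → count = 10
  pos 31: leaf 'U' → count = 11
  pos 34: leaf 'N' → count = 12
  pos 37: leaf 'V' → count = 13
Total leaves: 13

Answer: 13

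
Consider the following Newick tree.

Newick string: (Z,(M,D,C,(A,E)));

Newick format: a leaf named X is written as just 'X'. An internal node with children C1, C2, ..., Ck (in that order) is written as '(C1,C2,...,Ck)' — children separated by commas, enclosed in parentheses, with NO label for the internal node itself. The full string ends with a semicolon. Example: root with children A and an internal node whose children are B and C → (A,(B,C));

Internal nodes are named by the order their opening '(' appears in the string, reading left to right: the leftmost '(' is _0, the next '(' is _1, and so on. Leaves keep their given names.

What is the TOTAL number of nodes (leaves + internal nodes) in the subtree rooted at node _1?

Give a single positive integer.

Newick: (Z,(M,D,C,(A,E)));
Locate _1: it is the '(' at position 3 (the 2nd '(' reading left to right).
Query: subtree rooted at _1
_1: subtree_size = 1 + 6
  M: subtree_size = 1 + 0
  D: subtree_size = 1 + 0
  C: subtree_size = 1 + 0
  _2: subtree_size = 1 + 2
    A: subtree_size = 1 + 0
    E: subtree_size = 1 + 0
Total subtree size of _1: 7

Answer: 7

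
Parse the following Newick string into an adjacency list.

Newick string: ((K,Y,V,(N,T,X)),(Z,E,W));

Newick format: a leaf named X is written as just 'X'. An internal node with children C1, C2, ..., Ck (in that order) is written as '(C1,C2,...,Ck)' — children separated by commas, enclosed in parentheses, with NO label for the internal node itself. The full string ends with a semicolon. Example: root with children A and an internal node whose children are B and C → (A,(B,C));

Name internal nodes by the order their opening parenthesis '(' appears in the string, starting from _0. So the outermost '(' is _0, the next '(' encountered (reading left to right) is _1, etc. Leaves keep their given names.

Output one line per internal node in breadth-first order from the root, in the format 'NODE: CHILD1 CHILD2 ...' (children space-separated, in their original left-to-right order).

Answer: _0: _1 _3
_1: K Y V _2
_3: Z E W
_2: N T X

Derivation:
Input: ((K,Y,V,(N,T,X)),(Z,E,W));
Scanning left-to-right, naming '(' by encounter order:
  pos 0: '(' -> open internal node _0 (depth 1)
  pos 1: '(' -> open internal node _1 (depth 2)
  pos 8: '(' -> open internal node _2 (depth 3)
  pos 14: ')' -> close internal node _2 (now at depth 2)
  pos 15: ')' -> close internal node _1 (now at depth 1)
  pos 17: '(' -> open internal node _3 (depth 2)
  pos 23: ')' -> close internal node _3 (now at depth 1)
  pos 24: ')' -> close internal node _0 (now at depth 0)
Total internal nodes: 4
BFS adjacency from root:
  _0: _1 _3
  _1: K Y V _2
  _3: Z E W
  _2: N T X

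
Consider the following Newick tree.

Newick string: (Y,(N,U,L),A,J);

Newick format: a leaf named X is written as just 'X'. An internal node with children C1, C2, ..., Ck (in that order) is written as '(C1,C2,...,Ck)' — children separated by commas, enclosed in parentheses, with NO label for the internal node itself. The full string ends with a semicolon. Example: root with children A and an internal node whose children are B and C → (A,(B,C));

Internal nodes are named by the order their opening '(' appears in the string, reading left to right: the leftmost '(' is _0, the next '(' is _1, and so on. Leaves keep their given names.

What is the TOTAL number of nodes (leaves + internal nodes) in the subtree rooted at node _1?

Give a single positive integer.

Newick: (Y,(N,U,L),A,J);
Locate _1: it is the '(' at position 3 (the 2nd '(' reading left to right).
Query: subtree rooted at _1
_1: subtree_size = 1 + 3
  N: subtree_size = 1 + 0
  U: subtree_size = 1 + 0
  L: subtree_size = 1 + 0
Total subtree size of _1: 4

Answer: 4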